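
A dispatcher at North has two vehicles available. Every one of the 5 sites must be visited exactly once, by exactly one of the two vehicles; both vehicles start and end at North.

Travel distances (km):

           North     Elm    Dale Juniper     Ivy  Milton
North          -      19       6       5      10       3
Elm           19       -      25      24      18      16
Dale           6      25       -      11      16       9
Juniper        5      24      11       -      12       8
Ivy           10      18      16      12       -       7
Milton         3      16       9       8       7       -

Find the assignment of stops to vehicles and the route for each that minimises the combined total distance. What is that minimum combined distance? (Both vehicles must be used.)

66 km — the smallest possible combined total.

Try each way of splitting the stops between the two vehicles (each non-empty) and, for each split, find the best tour for each vehicle:
  {Elm} + {Dale, Juniper, Ivy, Milton}: 38 + 39 = 77
  {Dale} + {Elm, Juniper, Ivy, Milton}: 12 + 54 = 66
  {Elm, Dale} + {Juniper, Ivy, Milton}: 50 + 27 = 77
  {Juniper} + {Elm, Dale, Ivy, Milton}: 10 + 59 = 69
  {Elm, Juniper} + {Dale, Ivy, Milton}: 48 + 32 = 80
  {Dale, Juniper} + {Elm, Ivy, Milton}: 22 + 47 = 69
  … (15 splits in total)
Best: vehicle 1 North → Dale → North = 12; vehicle 2 North → Juniper → Ivy → Elm → Milton → North = 54; combined 66.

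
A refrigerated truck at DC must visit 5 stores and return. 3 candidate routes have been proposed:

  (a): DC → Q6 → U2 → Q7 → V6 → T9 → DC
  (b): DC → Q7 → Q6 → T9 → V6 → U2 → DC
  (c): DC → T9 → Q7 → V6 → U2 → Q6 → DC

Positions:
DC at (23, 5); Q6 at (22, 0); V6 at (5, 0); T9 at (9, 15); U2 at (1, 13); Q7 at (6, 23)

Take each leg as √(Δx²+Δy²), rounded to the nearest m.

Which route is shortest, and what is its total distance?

Shortest is (c), total 93 m.

(a): 5 + 25 + 11 + 23 + 16 + 17 = 97
(b): 25 + 28 + 20 + 16 + 14 + 23 = 126
(c): 17 + 9 + 23 + 14 + 25 + 5 = 93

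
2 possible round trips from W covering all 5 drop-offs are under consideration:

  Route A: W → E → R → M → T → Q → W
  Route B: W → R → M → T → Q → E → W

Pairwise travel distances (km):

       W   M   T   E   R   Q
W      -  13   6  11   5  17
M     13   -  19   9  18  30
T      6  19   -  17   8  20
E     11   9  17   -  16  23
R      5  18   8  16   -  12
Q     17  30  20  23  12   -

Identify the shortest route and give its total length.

Route A: 11 + 16 + 18 + 19 + 20 + 17 = 101
Route B: 5 + 18 + 19 + 20 + 23 + 11 = 96

96 km — Route B is the shortest.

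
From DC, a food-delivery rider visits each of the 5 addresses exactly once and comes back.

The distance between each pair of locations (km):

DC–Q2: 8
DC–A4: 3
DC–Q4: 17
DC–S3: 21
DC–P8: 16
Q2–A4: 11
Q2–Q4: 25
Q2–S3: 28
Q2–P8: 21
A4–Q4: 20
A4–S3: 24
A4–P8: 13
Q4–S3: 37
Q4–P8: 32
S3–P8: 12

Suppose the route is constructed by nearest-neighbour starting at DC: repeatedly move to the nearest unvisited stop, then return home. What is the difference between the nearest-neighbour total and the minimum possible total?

Excess over optimum: 3 km.

DC: A4=3, Q2=8, P8=16, Q4=17, S3=21 ⇒ A4
A4: Q2=11, P8=13, Q4=20, S3=24 ⇒ Q2
Q2: P8=21, Q4=25, S3=28 ⇒ P8
P8: S3=12, Q4=32 ⇒ S3
S3: Q4=37 ⇒ Q4
NN route DC → A4 → Q2 → P8 → S3 → Q4 → DC costs 101.
Optimal: DC → Q2 → A4 → P8 → S3 → Q4 → DC costs 98 (by enumerating all 60 distinct tours).
Excess = 101 − 98 = 3.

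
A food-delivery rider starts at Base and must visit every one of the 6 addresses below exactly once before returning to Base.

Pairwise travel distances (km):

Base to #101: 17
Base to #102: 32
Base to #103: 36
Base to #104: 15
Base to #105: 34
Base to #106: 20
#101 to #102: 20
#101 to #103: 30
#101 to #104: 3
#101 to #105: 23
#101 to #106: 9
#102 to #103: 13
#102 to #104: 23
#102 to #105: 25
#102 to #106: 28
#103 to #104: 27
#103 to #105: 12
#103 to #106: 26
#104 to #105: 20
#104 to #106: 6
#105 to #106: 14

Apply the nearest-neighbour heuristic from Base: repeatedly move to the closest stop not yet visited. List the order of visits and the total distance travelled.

From Base: distances to unvisited — #104=15, #101=17, #106=20, #102=32, #105=34, #103=36. Nearest is #104 (15).
From #104: distances to unvisited — #101=3, #106=6, #105=20, #102=23, #103=27. Nearest is #101 (3).
From #101: distances to unvisited — #106=9, #102=20, #105=23, #103=30. Nearest is #106 (9).
From #106: distances to unvisited — #105=14, #103=26, #102=28. Nearest is #105 (14).
From #105: distances to unvisited — #103=12, #102=25. Nearest is #103 (12).
From #103: distances to unvisited — #102=13. Nearest is #102 (13).
Return #102→Base: 32.
Total = 15 + 3 + 9 + 14 + 12 + 13 + 32 = 98.

Nearest-neighbour total = 98 km; route Base → #104 → #101 → #106 → #105 → #103 → #102 → Base.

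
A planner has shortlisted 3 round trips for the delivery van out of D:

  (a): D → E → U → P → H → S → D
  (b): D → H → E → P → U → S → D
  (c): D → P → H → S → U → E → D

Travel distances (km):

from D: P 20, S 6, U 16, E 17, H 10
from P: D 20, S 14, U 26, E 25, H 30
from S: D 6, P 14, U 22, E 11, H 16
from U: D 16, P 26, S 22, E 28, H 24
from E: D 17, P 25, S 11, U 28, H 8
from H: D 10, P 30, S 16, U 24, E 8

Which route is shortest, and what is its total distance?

Shortest is (b), total 97 km.

(a): 17 + 28 + 26 + 30 + 16 + 6 = 123
(b): 10 + 8 + 25 + 26 + 22 + 6 = 97
(c): 20 + 30 + 16 + 22 + 28 + 17 = 133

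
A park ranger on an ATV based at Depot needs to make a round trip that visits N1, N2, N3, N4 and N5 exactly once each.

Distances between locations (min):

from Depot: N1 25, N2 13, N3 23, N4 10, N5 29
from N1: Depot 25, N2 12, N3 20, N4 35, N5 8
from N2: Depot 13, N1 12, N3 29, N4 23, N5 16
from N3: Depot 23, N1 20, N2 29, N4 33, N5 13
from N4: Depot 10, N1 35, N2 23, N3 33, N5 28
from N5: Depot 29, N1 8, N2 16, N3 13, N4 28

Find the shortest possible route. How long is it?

Shortest round trip = 89 min.

There are 60 distinct closed tours to check (reversals are equivalent).
Depot → N1 → N2 → N3 → N4 → N5 → Depot: 25+12+29+33+28+29 = 156
Depot → N1 → N2 → N3 → N5 → N4 → Depot: 25+12+29+13+28+10 = 117
Depot → N1 → N2 → N4 → N3 → N5 → Depot: 25+12+23+33+13+29 = 135
Depot → N1 → N2 → N4 → N5 → N3 → Depot: 25+12+23+28+13+23 = 124
Depot → N1 → N2 → N5 → N3 → N4 → Depot: 25+12+16+13+33+10 = 109
Depot → N1 → N2 → N5 → N4 → N3 → Depot: 25+12+16+28+33+23 = 137
Depot → N1 → N3 → N2 → N4 → N5 → Depot: 25+20+29+23+28+29 = 154
Depot → N1 → N3 → N2 → N5 → N4 → Depot: 25+20+29+16+28+10 = 128
Depot → N1 → N3 → N4 → N2 → N5 → Depot: 25+20+33+23+16+29 = 146
Depot → N1 → N3 → N4 → N5 → N2 → Depot: 25+20+33+28+16+13 = 135
Depot → N1 → N3 → N5 → N2 → N4 → Depot: 25+20+13+16+23+10 = 107
Depot → N1 → N3 → N5 → N4 → N2 → Depot: 25+20+13+28+23+13 = 122
Depot → N1 → N4 → N2 → N3 → N5 → Depot: 25+35+23+29+13+29 = 154
Depot → N1 → N4 → N2 → N5 → N3 → Depot: 25+35+23+16+13+23 = 135
… (46 more)
Depot → N2 → N1 → N5 → N3 → N4 → Depot: 13+12+8+13+33+10 = 89  ← best
The minimum is 89.
One optimal route: Depot → N2 → N1 → N5 → N3 → N4 → Depot (or its reverse).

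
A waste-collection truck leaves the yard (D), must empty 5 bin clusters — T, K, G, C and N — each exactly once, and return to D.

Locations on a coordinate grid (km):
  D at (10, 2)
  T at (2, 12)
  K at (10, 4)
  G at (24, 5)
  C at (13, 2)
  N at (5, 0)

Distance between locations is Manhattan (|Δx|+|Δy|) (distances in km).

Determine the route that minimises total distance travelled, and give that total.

Shortest round trip = 70 km.

There are 60 distinct closed tours to check (reversals are equivalent).
D → T → K → G → C → N → D: 18+16+15+14+10+7 = 80
D → T → K → G → N → C → D: 18+16+15+24+10+3 = 86
D → T → K → C → G → N → D: 18+16+5+14+24+7 = 84
D → T → K → C → N → G → D: 18+16+5+10+24+17 = 90
D → T → K → N → G → C → D: 18+16+9+24+14+3 = 84
D → T → K → N → C → G → D: 18+16+9+10+14+17 = 84
D → T → G → K → C → N → D: 18+29+15+5+10+7 = 84
D → T → G → K → N → C → D: 18+29+15+9+10+3 = 84
D → T → G → C → K → N → D: 18+29+14+5+9+7 = 82
D → T → G → C → N → K → D: 18+29+14+10+9+2 = 82
D → T → G → N → K → C → D: 18+29+24+9+5+3 = 88
D → T → G → N → C → K → D: 18+29+24+10+5+2 = 88
D → T → C → K → G → N → D: 18+21+5+15+24+7 = 90
D → T → C → K → N → G → D: 18+21+5+9+24+17 = 94
… (46 more)
D → C → G → K → T → N → D: 3+14+15+16+15+7 = 70  ← best
The minimum is 70.
One optimal route: D → C → G → K → T → N → D (or its reverse).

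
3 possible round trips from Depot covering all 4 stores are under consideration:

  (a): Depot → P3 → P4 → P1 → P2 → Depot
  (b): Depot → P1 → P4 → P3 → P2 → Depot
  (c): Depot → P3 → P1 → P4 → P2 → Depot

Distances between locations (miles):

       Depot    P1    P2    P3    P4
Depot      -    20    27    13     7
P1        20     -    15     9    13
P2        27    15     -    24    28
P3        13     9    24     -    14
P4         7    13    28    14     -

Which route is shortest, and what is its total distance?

Shortest is (a), total 82 miles.

(a): 13 + 14 + 13 + 15 + 27 = 82
(b): 20 + 13 + 14 + 24 + 27 = 98
(c): 13 + 9 + 13 + 28 + 27 = 90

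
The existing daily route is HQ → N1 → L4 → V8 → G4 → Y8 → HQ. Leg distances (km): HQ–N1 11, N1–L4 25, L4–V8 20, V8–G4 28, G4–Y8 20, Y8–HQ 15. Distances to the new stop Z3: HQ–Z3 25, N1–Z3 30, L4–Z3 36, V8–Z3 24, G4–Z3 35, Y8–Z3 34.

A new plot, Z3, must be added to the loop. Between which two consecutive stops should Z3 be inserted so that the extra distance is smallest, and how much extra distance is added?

Insertion cost between consecutive stops i–j is d(i,Z3) + d(Z3,j) − d(i,j):
  between HQ and N1: 25 + 30 − 11 = 44
  between N1 and L4: 30 + 36 − 25 = 41
  between L4 and V8: 36 + 24 − 20 = 40
  between V8 and G4: 24 + 35 − 28 = 31
  between G4 and Y8: 35 + 34 − 20 = 49
  between Y8 and HQ: 34 + 25 − 15 = 44
Cheapest insertion is between V8 and G4, adding 31.
New total = 119 + 31 = 150.

+31 km — insert Z3 between V8 and G4.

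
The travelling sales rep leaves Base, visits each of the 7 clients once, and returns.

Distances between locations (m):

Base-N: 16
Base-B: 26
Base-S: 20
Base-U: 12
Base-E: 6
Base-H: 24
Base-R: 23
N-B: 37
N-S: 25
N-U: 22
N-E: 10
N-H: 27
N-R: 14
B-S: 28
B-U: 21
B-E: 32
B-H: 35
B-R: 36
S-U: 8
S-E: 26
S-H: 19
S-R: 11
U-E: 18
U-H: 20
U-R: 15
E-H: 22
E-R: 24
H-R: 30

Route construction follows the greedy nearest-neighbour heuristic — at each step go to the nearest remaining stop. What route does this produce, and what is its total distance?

From Base: distances to unvisited — E=6, U=12, N=16, S=20, R=23, H=24, B=26. Nearest is E (6).
From E: distances to unvisited — N=10, U=18, H=22, R=24, S=26, B=32. Nearest is N (10).
From N: distances to unvisited — R=14, U=22, S=25, H=27, B=37. Nearest is R (14).
From R: distances to unvisited — S=11, U=15, H=30, B=36. Nearest is S (11).
From S: distances to unvisited — U=8, H=19, B=28. Nearest is U (8).
From U: distances to unvisited — H=20, B=21. Nearest is H (20).
From H: distances to unvisited — B=35. Nearest is B (35).
Return B→Base: 26.
Total = 6 + 10 + 14 + 11 + 8 + 20 + 35 + 26 = 130.

Total distance 130 m via the nearest-neighbour route Base → E → N → R → S → U → H → B → Base.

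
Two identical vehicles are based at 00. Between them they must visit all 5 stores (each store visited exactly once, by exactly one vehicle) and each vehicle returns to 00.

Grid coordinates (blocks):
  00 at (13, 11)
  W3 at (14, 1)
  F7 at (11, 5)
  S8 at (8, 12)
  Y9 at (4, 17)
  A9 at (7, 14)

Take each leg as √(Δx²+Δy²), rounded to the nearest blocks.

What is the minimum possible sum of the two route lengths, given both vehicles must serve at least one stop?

43 blocks — the smallest possible combined total.

Try each way of splitting the stops between the two vehicles (each non-empty) and, for each split, find the best tour for each vehicle:
  {W3} + {F7, S8, Y9, A9}: 20 + 31 = 51
  {F7} + {W3, S8, Y9, A9}: 12 + 40 = 52
  {W3, F7} + {S8, Y9, A9}: 21 + 22 = 43
  {S8} + {W3, F7, Y9, A9}: 10 + 40 = 50
  {W3, S8} + {F7, Y9, A9}: 28 + 31 = 59
  {F7, S8} + {W3, Y9, A9}: 19 + 40 = 59
  … (15 splits in total)
Best: vehicle 1 00 → W3 → F7 → 00 = 21; vehicle 2 00 → S8 → Y9 → A9 → 00 = 22; combined 43.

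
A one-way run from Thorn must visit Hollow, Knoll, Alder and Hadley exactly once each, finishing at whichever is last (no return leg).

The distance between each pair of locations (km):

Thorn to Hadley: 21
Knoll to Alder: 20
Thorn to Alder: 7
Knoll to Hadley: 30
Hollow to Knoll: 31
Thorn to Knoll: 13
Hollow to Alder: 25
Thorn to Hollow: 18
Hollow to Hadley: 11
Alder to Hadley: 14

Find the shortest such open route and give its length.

There are 4! = 24 possible orderings.
Thorn → Hollow → Knoll → Alder → Hadley: 18+31+20+14 = 83
Thorn → Hollow → Knoll → Hadley → Alder: 18+31+30+14 = 93
Thorn → Hollow → Alder → Knoll → Hadley: 18+25+20+30 = 93
Thorn → Hollow → Alder → Hadley → Knoll: 18+25+14+30 = 87
Thorn → Hollow → Hadley → Knoll → Alder: 18+11+30+20 = 79
Thorn → Hollow → Hadley → Alder → Knoll: 18+11+14+20 = 63
Thorn → Knoll → Hollow → Alder → Hadley: 13+31+25+14 = 83
Thorn → Knoll → Hollow → Hadley → Alder: 13+31+11+14 = 69
Thorn → Knoll → Alder → Hollow → Hadley: 13+20+25+11 = 69
Thorn → Knoll → Alder → Hadley → Hollow: 13+20+14+11 = 58
Thorn → Knoll → Hadley → Hollow → Alder: 13+30+11+25 = 79
Thorn → Knoll → Hadley → Alder → Hollow: 13+30+14+25 = 82
Thorn → Alder → Hollow → Knoll → Hadley: 7+25+31+30 = 93
Thorn → Alder → Hollow → Hadley → Knoll: 7+25+11+30 = 73
… (10 more)
The minimum is 58.
One shortest path: Thorn → Knoll → Alder → Hadley → Hollow.

Minimum one-way distance = 58 km.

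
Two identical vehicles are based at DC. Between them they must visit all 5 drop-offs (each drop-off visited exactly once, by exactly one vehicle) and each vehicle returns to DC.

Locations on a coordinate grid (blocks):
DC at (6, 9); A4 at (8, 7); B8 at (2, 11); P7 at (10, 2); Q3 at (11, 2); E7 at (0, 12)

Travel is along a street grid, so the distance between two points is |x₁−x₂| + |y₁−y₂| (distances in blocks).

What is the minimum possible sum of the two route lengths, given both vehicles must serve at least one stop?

There are 2^4 − 1 = 15 ways to divide the 5 stops into two non-empty groups. For each, the best each vehicle can do is its own shortest tour through its group:
  {A4} + {B8, P7, Q3, E7}: 8 + 42 = 50
  {B8} + {A4, P7, Q3, E7}: 12 + 42 = 54
  {A4, B8} + {P7, Q3, E7}: 20 + 42 = 62
  {P7} + {A4, B8, Q3, E7}: 22 + 42 = 64
  {A4, P7} + {B8, Q3, E7}: 22 + 42 = 64
  {B8, P7} + {A4, Q3, E7}: 34 + 42 = 76
  … (15 splits in total)
  {A4, P7, Q3} + {B8, E7}: 24 + 18 = 42  ← best
Best: vehicle 1 DC → A4 → P7 → Q3 → DC = 24; vehicle 2 DC → B8 → E7 → DC = 18; combined 42.

Minimum combined distance: 42 blocks.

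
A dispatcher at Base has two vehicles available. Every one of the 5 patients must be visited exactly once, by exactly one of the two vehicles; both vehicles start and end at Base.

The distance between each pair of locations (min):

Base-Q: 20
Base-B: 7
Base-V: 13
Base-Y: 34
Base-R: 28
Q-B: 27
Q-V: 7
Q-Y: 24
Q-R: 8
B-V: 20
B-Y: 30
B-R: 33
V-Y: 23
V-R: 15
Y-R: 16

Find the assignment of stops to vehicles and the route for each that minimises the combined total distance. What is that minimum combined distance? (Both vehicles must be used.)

Check every non-empty split of the stops between the two vehicles; for each half take its own optimal tour:
  {Q} + {B, V, Y, R}: 40 + 81 = 121
  {B} + {Q, V, Y, R}: 14 + 78 = 92
  {Q, B} + {V, Y, R}: 54 + 78 = 132
  {V} + {Q, B, Y, R}: 26 + 81 = 107
  {Q, V} + {B, Y, R}: 40 + 81 = 121
  {B, V} + {Q, Y, R}: 40 + 78 = 118
  … (15 splits in total)
Best: vehicle 1 Base → B → Base = 14; vehicle 2 Base → V → Q → R → Y → Base = 78; combined 92.

Minimum combined distance: 92 min.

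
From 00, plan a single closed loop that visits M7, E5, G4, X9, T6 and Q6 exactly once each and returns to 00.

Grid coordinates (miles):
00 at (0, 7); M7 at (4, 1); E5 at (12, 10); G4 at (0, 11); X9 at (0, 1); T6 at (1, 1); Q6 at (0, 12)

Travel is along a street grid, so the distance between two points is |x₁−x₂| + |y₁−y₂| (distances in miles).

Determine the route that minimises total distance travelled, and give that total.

Minimum total distance: 46 miles.

00 → M7 → E5 → G4 → X9 → T6 → Q6 → 00: 10+17+13+10+1+12+5 = 68
00 → M7 → E5 → G4 → X9 → Q6 → T6 → 00: 10+17+13+10+11+12+7 = 80
00 → M7 → E5 → G4 → T6 → X9 → Q6 → 00: 10+17+13+11+1+11+5 = 68
00 → M7 → E5 → G4 → T6 → Q6 → X9 → 00: 10+17+13+11+12+11+6 = 80
00 → M7 → E5 → G4 → Q6 → X9 → T6 → 00: 10+17+13+1+11+1+7 = 60
00 → M7 → E5 → G4 → Q6 → T6 → X9 → 00: 10+17+13+1+12+1+6 = 60
00 → M7 → E5 → X9 → G4 → T6 → Q6 → 00: 10+17+21+10+11+12+5 = 86
00 → M7 → E5 → X9 → G4 → Q6 → T6 → 00: 10+17+21+10+1+12+7 = 78
… (352 more)
00 → G4 → Q6 → E5 → M7 → T6 → X9 → 00: 4+1+14+17+3+1+6 = 46  ← best
The minimum is 46.
One optimal route: 00 → G4 → Q6 → E5 → M7 → T6 → X9 → 00 (or its reverse).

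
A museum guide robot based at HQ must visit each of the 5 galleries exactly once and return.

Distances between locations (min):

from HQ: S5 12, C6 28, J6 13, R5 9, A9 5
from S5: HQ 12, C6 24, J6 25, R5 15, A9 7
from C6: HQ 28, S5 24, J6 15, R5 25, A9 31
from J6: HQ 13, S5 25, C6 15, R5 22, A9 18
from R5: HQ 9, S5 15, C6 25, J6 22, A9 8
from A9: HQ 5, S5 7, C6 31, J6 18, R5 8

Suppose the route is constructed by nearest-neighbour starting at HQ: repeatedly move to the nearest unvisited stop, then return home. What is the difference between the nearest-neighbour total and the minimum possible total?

From HQ: A9=5, R5=9, S5=12, J6=13, C6=28 → choose A9 (5).
From A9: S5=7, R5=8, J6=18, C6=31 → choose S5 (7).
From S5: R5=15, C6=24, J6=25 → choose R5 (15).
From R5: J6=22, C6=25 → choose J6 (22).
From J6: C6=15 → choose C6 (15).
NN route HQ → A9 → S5 → R5 → J6 → C6 → HQ costs 92.
Optimal: HQ → J6 → C6 → S5 → A9 → R5 → HQ costs 76 (by enumerating all 60 distinct tours).
Excess = 92 − 76 = 16.

Excess over optimum: 16 min.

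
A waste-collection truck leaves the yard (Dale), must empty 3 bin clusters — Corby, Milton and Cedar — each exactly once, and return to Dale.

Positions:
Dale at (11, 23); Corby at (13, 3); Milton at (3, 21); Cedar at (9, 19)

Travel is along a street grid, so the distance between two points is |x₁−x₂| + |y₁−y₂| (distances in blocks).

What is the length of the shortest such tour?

Dale - Corby - Milton - Cedar - Dale: 22+28+8+6 = 64
Dale - Corby - Cedar - Milton - Dale: 22+20+8+10 = 60
Dale - Milton - Corby - Cedar - Dale: 10+28+20+6 = 64
The minimum is 60.
One optimal route: Dale → Corby → Cedar → Milton → Dale (or its reverse).

Minimum total distance: 60 blocks.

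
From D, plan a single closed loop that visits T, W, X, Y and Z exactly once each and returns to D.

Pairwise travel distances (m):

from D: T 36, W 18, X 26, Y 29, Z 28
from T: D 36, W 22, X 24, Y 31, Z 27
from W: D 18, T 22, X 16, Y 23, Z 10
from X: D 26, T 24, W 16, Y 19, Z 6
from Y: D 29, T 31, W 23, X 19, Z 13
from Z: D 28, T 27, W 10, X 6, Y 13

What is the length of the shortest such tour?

D → T → W → X → Y → Z → D: 36+22+16+19+13+28 = 134
D → T → W → X → Z → Y → D: 36+22+16+6+13+29 = 122
D → T → W → Y → X → Z → D: 36+22+23+19+6+28 = 134
D → T → W → Y → Z → X → D: 36+22+23+13+6+26 = 126
D → T → W → Z → X → Y → D: 36+22+10+6+19+29 = 122
D → T → W → Z → Y → X → D: 36+22+10+13+19+26 = 126
D → T → X → W → Y → Z → D: 36+24+16+23+13+28 = 140
D → T → X → W → Z → Y → D: 36+24+16+10+13+29 = 128
D → T → X → Y → W → Z → D: 36+24+19+23+10+28 = 140
D → T → X → Y → Z → W → D: 36+24+19+13+10+18 = 120
D → T → X → Z → W → Y → D: 36+24+6+10+23+29 = 128
D → T → X → Z → Y → W → D: 36+24+6+13+23+18 = 120
D → T → Y → W → X → Z → D: 36+31+23+16+6+28 = 140
D → T → Y → W → Z → X → D: 36+31+23+10+6+26 = 132
… (46 more)
D → W → T → X → Z → Y → D: 18+22+24+6+13+29 = 112  ← best
The minimum is 112.
One optimal route: D → W → T → X → Z → Y → D (or its reverse).

Minimum total distance: 112 m.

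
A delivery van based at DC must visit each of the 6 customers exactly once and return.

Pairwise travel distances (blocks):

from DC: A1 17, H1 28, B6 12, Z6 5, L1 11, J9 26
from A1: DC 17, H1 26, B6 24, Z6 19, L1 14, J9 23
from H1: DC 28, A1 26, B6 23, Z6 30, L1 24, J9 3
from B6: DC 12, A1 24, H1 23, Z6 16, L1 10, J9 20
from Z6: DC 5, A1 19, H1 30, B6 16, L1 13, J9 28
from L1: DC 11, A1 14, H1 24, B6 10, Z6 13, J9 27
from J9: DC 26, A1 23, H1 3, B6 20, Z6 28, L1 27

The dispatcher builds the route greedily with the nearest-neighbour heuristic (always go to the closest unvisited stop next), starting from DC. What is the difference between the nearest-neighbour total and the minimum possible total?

1 blocks longer than the optimal tour.

DC: Z6=5, L1=11, B6=12, A1=17, J9=26, H1=28 ⇒ Z6
Z6: L1=13, B6=16, A1=19, J9=28, H1=30 ⇒ L1
L1: B6=10, A1=14, H1=24, J9=27 ⇒ B6
B6: J9=20, H1=23, A1=24 ⇒ J9
J9: H1=3, A1=23 ⇒ H1
H1: A1=26 ⇒ A1
NN route DC → Z6 → L1 → B6 → J9 → H1 → A1 → DC costs 94.
Optimal: DC → B6 → H1 → J9 → A1 → L1 → Z6 → DC costs 93 (by enumerating all 360 distinct tours).
Excess = 94 − 93 = 1.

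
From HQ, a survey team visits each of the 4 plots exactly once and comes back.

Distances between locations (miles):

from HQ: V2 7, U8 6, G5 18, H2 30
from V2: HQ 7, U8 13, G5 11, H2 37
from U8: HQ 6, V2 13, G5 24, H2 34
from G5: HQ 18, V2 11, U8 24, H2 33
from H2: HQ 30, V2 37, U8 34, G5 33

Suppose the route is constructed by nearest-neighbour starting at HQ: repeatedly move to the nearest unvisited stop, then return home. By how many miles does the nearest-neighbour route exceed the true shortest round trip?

From HQ: U8=6, V2=7, G5=18, H2=30 → choose U8 (6).
From U8: V2=13, G5=24, H2=34 → choose V2 (13).
From V2: G5=11, H2=37 → choose G5 (11).
From G5: H2=33 → choose H2 (33).
NN route HQ → U8 → V2 → G5 → H2 → HQ costs 93.
Optimal: HQ → V2 → G5 → H2 → U8 → HQ costs 91 (by enumerating all 12 distinct tours).
Excess = 93 − 91 = 2.

Excess over optimum: 2 miles.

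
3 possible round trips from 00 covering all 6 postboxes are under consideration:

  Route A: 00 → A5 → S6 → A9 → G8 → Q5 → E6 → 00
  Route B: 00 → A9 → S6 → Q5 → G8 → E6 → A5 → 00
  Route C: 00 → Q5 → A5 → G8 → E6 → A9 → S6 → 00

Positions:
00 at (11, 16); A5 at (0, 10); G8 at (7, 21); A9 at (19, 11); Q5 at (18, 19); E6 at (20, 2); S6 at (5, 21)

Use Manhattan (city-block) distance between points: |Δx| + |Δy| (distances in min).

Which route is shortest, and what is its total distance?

Route A: 17 + 16 + 24 + 22 + 13 + 19 + 23 = 134
Route B: 13 + 24 + 15 + 13 + 32 + 28 + 17 = 142
Route C: 10 + 27 + 18 + 32 + 10 + 24 + 11 = 132

Shortest is Route C, total 132 min.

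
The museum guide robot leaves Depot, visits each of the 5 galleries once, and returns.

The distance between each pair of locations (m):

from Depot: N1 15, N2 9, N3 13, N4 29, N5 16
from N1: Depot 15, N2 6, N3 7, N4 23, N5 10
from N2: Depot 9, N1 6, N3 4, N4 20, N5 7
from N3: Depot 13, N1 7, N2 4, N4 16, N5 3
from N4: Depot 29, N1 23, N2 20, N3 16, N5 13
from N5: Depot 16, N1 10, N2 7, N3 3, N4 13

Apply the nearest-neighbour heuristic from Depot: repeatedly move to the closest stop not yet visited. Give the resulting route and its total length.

Nearest-neighbour total = 78 m; route Depot → N2 → N3 → N5 → N1 → N4 → Depot.

Depot → [N2:9 / N3:13 / N1:15 / N5:16 / N4:29] → N2 (9)
N2 → [N3:4 / N1:6 / N5:7 / N4:20] → N3 (4)
N3 → [N5:3 / N1:7 / N4:16] → N5 (3)
N5 → [N1:10 / N4:13] → N1 (10)
N1 → [N4:23] → N4 (23)
Return N4→Depot: 29.
Total = 9 + 4 + 3 + 10 + 23 + 29 = 78.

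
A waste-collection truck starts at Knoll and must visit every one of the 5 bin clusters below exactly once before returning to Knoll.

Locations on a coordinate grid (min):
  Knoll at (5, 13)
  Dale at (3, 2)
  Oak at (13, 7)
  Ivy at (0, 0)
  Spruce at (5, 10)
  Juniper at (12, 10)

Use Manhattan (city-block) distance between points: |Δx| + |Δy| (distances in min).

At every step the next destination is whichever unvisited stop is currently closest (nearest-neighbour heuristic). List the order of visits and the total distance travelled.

At Knoll the remaining stops are Spruce 3, Juniper 10, Dale 13, Oak 14, Ivy 18; go to Spruce.
At Spruce the remaining stops are Juniper 7, Dale 10, Oak 11, Ivy 15; go to Juniper.
At Juniper the remaining stops are Oak 4, Dale 17, Ivy 22; go to Oak.
At Oak the remaining stops are Dale 15, Ivy 20; go to Dale.
At Dale the remaining stops are Ivy 5; go to Ivy.
Return Ivy→Knoll: 18.
Total = 3 + 7 + 4 + 15 + 5 + 18 = 52.

52 min along Knoll → Spruce → Juniper → Oak → Dale → Ivy → Knoll.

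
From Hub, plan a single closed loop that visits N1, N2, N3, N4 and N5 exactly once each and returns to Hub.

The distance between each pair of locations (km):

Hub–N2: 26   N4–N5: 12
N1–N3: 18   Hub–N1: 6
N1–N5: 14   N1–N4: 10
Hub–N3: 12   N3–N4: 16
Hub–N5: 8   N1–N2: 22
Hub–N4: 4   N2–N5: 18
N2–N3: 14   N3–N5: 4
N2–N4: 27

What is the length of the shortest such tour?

With 5 stops there are 5!/2 = 60 distinct round trips (a route and its reverse cost the same).
Hub → N1 → N2 → N3 → N4 → N5 → Hub: 6+22+14+16+12+8 = 78
Hub → N1 → N2 → N3 → N5 → N4 → Hub: 6+22+14+4+12+4 = 62
Hub → N1 → N2 → N4 → N3 → N5 → Hub: 6+22+27+16+4+8 = 83
Hub → N1 → N2 → N4 → N5 → N3 → Hub: 6+22+27+12+4+12 = 83
Hub → N1 → N2 → N5 → N3 → N4 → Hub: 6+22+18+4+16+4 = 70
Hub → N1 → N2 → N5 → N4 → N3 → Hub: 6+22+18+12+16+12 = 86
Hub → N1 → N3 → N2 → N4 → N5 → Hub: 6+18+14+27+12+8 = 85
Hub → N1 → N3 → N2 → N5 → N4 → Hub: 6+18+14+18+12+4 = 72
Hub → N1 → N3 → N4 → N2 → N5 → Hub: 6+18+16+27+18+8 = 93
Hub → N1 → N3 → N4 → N5 → N2 → Hub: 6+18+16+12+18+26 = 96
Hub → N1 → N3 → N5 → N2 → N4 → Hub: 6+18+4+18+27+4 = 77
Hub → N1 → N3 → N5 → N4 → N2 → Hub: 6+18+4+12+27+26 = 93
Hub → N1 → N4 → N2 → N3 → N5 → Hub: 6+10+27+14+4+8 = 69
Hub → N1 → N4 → N2 → N5 → N3 → Hub: 6+10+27+18+4+12 = 77
… (46 more)
The minimum is 62.
One optimal route: Hub → N1 → N2 → N3 → N5 → N4 → Hub (or its reverse).

62 km — the shortest possible round trip.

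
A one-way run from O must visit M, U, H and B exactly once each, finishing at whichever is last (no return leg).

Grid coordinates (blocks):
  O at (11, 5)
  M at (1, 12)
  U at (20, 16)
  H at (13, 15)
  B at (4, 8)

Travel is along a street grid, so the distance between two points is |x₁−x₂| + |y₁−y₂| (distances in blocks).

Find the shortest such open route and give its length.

There are 4! = 24 possible orderings.
O→M→U→H→B: 17+23+8+16 = 64
O→M→U→B→H: 17+23+24+16 = 80
O→M→H→U→B: 17+15+8+24 = 64
O→M→H→B→U: 17+15+16+24 = 72
O→M→B→U→H: 17+7+24+8 = 56
O→M→B→H→U: 17+7+16+8 = 48
O→U→M→H→B: 20+23+15+16 = 74
O→U→M→B→H: 20+23+7+16 = 66
O→U→H→M→B: 20+8+15+7 = 50
O→U→H→B→M: 20+8+16+7 = 51
O→U→B→M→H: 20+24+7+15 = 66
O→U→B→H→M: 20+24+16+15 = 75
O→H→M→U→B: 12+15+23+24 = 74
O→H→M→B→U: 12+15+7+24 = 58
… (10 more)
O→B→M→H→U: 10+7+15+8 = 40  ← best
The minimum is 40.
One shortest path: O → B → M → H → U.

Shortest open route: 40 blocks.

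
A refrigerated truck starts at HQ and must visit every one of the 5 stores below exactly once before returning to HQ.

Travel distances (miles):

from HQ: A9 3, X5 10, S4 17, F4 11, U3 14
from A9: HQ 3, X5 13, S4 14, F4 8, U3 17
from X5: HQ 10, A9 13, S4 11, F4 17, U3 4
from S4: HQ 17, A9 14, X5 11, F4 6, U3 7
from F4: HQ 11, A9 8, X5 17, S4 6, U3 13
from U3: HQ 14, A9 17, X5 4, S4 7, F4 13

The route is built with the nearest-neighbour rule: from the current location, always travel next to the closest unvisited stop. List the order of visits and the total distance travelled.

Total distance 38 miles via the nearest-neighbour route HQ → A9 → F4 → S4 → U3 → X5 → HQ.

HQ → [A9:3 / X5:10 / F4:11 / U3:14 / S4:17] → A9 (3)
A9 → [F4:8 / X5:13 / S4:14 / U3:17] → F4 (8)
F4 → [S4:6 / U3:13 / X5:17] → S4 (6)
S4 → [U3:7 / X5:11] → U3 (7)
U3 → [X5:4] → X5 (4)
Return X5→HQ: 10.
Total = 3 + 8 + 6 + 7 + 4 + 10 = 38.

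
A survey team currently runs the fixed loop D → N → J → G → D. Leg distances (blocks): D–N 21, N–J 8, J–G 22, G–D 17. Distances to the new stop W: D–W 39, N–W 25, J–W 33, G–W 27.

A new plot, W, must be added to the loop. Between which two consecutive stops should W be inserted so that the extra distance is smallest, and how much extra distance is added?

+38 blocks — insert W between J and G.

Insertion cost between consecutive stops i–j is d(i,W) + d(W,j) − d(i,j):
  between D and N: 39 + 25 − 21 = 43
  between N and J: 25 + 33 − 8 = 50
  between J and G: 33 + 27 − 22 = 38
  between G and D: 27 + 39 − 17 = 49
Cheapest insertion is between J and G, adding 38.
New total = 68 + 38 = 106.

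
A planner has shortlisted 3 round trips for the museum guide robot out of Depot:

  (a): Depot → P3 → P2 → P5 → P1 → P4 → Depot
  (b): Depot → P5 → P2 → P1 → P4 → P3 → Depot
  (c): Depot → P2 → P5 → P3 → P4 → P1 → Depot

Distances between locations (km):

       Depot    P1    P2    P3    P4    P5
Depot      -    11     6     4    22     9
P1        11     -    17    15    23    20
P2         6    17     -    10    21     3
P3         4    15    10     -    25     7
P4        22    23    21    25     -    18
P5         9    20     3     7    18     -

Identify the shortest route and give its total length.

(a): 4 + 10 + 3 + 20 + 23 + 22 = 82
(b): 9 + 3 + 17 + 23 + 25 + 4 = 81
(c): 6 + 3 + 7 + 25 + 23 + 11 = 75

Shortest is (c), total 75 km.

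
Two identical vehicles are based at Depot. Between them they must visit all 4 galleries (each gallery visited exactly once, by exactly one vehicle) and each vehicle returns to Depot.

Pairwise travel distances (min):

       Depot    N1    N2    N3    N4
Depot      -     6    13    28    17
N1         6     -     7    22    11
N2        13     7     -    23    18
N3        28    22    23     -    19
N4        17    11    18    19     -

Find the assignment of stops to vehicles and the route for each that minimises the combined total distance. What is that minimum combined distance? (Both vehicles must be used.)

There are 2^3 − 1 = 7 ways to divide the 4 stops into two non-empty groups. For each, the best each vehicle can do is its own shortest tour through its group:
  {N1} + {N2, N3, N4}: 12 + 72 = 84
  {N2} + {N1, N3, N4}: 26 + 64 = 90
  {N1, N2} + {N3, N4}: 26 + 64 = 90
  {N3} + {N1, N2, N4}: 56 + 48 = 104
  {N1, N3} + {N2, N4}: 56 + 48 = 104
  {N2, N3} + {N1, N4}: 64 + 34 = 98
  … (7 splits in total)
Best: vehicle 1 Depot → N1 → Depot = 12; vehicle 2 Depot → N2 → N3 → N4 → Depot = 72; combined 84.

Minimum combined distance: 84 min.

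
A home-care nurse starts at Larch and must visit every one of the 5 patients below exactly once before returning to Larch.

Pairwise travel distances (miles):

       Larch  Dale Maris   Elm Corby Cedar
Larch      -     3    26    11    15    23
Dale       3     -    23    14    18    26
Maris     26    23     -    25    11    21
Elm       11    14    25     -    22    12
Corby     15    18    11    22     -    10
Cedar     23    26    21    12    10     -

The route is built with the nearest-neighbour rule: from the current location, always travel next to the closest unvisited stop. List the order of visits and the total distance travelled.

From Larch: distances to unvisited — Dale=3, Elm=11, Corby=15, Cedar=23, Maris=26. Nearest is Dale (3).
From Dale: distances to unvisited — Elm=14, Corby=18, Maris=23, Cedar=26. Nearest is Elm (14).
From Elm: distances to unvisited — Cedar=12, Corby=22, Maris=25. Nearest is Cedar (12).
From Cedar: distances to unvisited — Corby=10, Maris=21. Nearest is Corby (10).
From Corby: distances to unvisited — Maris=11. Nearest is Maris (11).
Return Maris→Larch: 26.
Total = 3 + 14 + 12 + 10 + 11 + 26 = 76.

Nearest-neighbour total = 76 miles; route Larch → Dale → Elm → Cedar → Corby → Maris → Larch.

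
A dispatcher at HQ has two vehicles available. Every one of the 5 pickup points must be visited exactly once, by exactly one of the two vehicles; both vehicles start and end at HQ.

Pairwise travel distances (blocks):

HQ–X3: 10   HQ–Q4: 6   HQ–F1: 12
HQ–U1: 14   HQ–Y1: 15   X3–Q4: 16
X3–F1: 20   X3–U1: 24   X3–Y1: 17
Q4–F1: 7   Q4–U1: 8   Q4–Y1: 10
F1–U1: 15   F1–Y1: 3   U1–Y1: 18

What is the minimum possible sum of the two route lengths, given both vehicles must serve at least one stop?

67 blocks — the smallest possible combined total.

There are 2^4 − 1 = 15 ways to divide the 5 stops into two non-empty groups. For each, the best each vehicle can do is its own shortest tour through its group:
  {X3} + {Q4, F1, U1, Y1}: 20 + 47 = 67
  {Q4} + {X3, F1, U1, Y1}: 12 + 59 = 71
  {X3, Q4} + {F1, U1, Y1}: 32 + 47 = 79
  {F1} + {X3, Q4, U1, Y1}: 24 + 59 = 83
  {X3, F1} + {Q4, U1, Y1}: 42 + 47 = 89
  {Q4, F1} + {X3, U1, Y1}: 25 + 59 = 84
  … (15 splits in total)
Best: vehicle 1 HQ → X3 → HQ = 20; vehicle 2 HQ → Q4 → U1 → F1 → Y1 → HQ = 47; combined 67.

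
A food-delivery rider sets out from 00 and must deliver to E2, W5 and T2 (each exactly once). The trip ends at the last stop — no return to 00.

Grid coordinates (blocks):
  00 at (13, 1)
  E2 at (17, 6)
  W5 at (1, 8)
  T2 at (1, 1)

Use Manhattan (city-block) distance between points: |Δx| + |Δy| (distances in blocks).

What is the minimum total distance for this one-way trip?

34 blocks — the minimum one-way total.

There are 3! = 6 possible orderings.
00 → E2 → W5 → T2: 9+18+7 = 34
00 → E2 → T2 → W5: 9+21+7 = 37
00 → W5 → E2 → T2: 19+18+21 = 58
00 → W5 → T2 → E2: 19+7+21 = 47
00 → T2 → E2 → W5: 12+21+18 = 51
00 → T2 → W5 → E2: 12+7+18 = 37
The minimum is 34.
One shortest path: 00 → E2 → W5 → T2.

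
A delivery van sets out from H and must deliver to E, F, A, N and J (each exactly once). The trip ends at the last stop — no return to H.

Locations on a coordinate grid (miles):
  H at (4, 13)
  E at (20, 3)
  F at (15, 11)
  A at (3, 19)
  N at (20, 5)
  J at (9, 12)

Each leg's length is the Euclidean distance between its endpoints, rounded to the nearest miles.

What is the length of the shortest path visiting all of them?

There are 5! = 120 possible orderings.
H → E → F → A → N → J: 19+9+14+22+13 = 77
H → E → F → A → J → N: 19+9+14+9+13 = 64
H → E → F → N → A → J: 19+9+8+22+9 = 67
H → E → F → N → J → A: 19+9+8+13+9 = 58
H → E → F → J → A → N: 19+9+6+9+22 = 65
H → E → F → J → N → A: 19+9+6+13+22 = 69
H → E → A → F → N → J: 19+23+14+8+13 = 77
H → E → A → F → J → N: 19+23+14+6+13 = 75
H → E → A → N → F → J: 19+23+22+8+6 = 78
H → E → A → N → J → F: 19+23+22+13+6 = 83
H → E → A → J → F → N: 19+23+9+6+8 = 65
H → E → A → J → N → F: 19+23+9+13+8 = 72
H → E → N → F → A → J: 19+2+8+14+9 = 52
H → E → N → F → J → A: 19+2+8+6+9 = 44
… (106 more)
H → A → J → F → N → E: 6+9+6+8+2 = 31  ← best
The minimum is 31.
One shortest path: H → A → J → F → N → E.

31 miles — the minimum one-way total.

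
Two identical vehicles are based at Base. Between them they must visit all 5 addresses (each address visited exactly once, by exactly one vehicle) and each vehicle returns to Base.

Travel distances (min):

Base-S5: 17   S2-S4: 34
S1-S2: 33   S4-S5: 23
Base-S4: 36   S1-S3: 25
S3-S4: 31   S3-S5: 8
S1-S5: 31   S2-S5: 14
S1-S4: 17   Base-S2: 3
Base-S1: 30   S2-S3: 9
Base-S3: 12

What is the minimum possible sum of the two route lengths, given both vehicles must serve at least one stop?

Minimum combined distance: 96 min.

Try each way of splitting the stops between the two vehicles (each non-empty) and, for each split, find the best tour for each vehicle:
  {S1} + {S2, S3, S4, S5}: 60 + 79 = 139
  {S2} + {S1, S3, S4, S5}: 6 + 90 = 96
  {S1, S2} + {S3, S4, S5}: 66 + 79 = 145
  {S3} + {S1, S2, S4, S5}: 24 + 87 = 111
  {S1, S3} + {S2, S4, S5}: 67 + 76 = 143
  {S2, S3} + {S1, S4, S5}: 24 + 87 = 111
  … (15 splits in total)
Best: vehicle 1 Base → S2 → Base = 6; vehicle 2 Base → S1 → S4 → S5 → S3 → Base = 90; combined 96.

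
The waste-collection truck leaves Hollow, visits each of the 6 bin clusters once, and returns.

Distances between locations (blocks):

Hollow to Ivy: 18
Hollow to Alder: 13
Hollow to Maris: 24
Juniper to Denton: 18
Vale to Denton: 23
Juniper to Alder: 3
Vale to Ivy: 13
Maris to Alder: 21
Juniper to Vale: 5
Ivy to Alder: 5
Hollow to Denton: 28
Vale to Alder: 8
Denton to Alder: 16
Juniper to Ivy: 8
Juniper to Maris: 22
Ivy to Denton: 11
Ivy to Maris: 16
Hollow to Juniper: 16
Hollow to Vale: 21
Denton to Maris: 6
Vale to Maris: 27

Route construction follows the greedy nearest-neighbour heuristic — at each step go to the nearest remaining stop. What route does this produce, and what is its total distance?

75 blocks along Hollow → Alder → Juniper → Vale → Ivy → Denton → Maris → Hollow.

At Hollow the remaining stops are Alder 13, Juniper 16, Ivy 18, Vale 21, Maris 24, Denton 28; go to Alder.
At Alder the remaining stops are Juniper 3, Ivy 5, Vale 8, Denton 16, Maris 21; go to Juniper.
At Juniper the remaining stops are Vale 5, Ivy 8, Denton 18, Maris 22; go to Vale.
At Vale the remaining stops are Ivy 13, Denton 23, Maris 27; go to Ivy.
At Ivy the remaining stops are Denton 11, Maris 16; go to Denton.
At Denton the remaining stops are Maris 6; go to Maris.
Return Maris→Hollow: 24.
Total = 13 + 3 + 5 + 13 + 11 + 6 + 24 = 75.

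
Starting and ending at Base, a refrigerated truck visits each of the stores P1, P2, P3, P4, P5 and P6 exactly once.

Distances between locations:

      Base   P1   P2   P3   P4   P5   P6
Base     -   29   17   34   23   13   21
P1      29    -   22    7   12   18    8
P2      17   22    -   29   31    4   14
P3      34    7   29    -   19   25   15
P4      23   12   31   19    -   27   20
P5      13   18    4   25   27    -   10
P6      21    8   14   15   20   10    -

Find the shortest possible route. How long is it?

88 — the shortest possible round trip.

With 6 stops there are 6!/2 = 360 distinct round trips (a route and its reverse cost the same).
Base→P1→P2→P3→P4→P5→P6→Base: 29+22+29+19+27+10+21 = 157
Base→P1→P2→P3→P4→P6→P5→Base: 29+22+29+19+20+10+13 = 142
Base→P1→P2→P3→P5→P4→P6→Base: 29+22+29+25+27+20+21 = 173
Base→P1→P2→P3→P5→P6→P4→Base: 29+22+29+25+10+20+23 = 158
Base→P1→P2→P3→P6→P4→P5→Base: 29+22+29+15+20+27+13 = 155
Base→P1→P2→P3→P6→P5→P4→Base: 29+22+29+15+10+27+23 = 155
Base→P1→P2→P4→P3→P5→P6→Base: 29+22+31+19+25+10+21 = 157
Base→P1→P2→P4→P3→P6→P5→Base: 29+22+31+19+15+10+13 = 139
… (352 more)
Base→P2→P5→P6→P1→P3→P4→Base: 17+4+10+8+7+19+23 = 88  ← best
The minimum is 88.
One optimal route: Base → P2 → P5 → P6 → P1 → P3 → P4 → Base (or its reverse).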